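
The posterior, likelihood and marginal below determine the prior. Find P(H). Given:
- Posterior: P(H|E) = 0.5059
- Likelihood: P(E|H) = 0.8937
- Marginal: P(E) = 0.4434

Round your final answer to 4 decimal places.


From Bayes' theorem: P(H|E) = P(E|H) × P(H) / P(E)

Rearranging for P(H):
P(H) = P(H|E) × P(E) / P(E|H)
     = 0.5059 × 0.4434 / 0.8937
     = 0.22431606 / 0.8937
     = 0.2510


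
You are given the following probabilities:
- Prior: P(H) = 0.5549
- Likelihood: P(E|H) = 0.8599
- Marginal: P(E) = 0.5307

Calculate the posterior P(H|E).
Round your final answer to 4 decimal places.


Using Bayes' theorem:

P(H|E) = P(E|H) × P(H) / P(E)
       = 0.8599 × 0.5549 / 0.5307
       = 0.47715851 / 0.5307
       = 0.8991

The evidence strengthens our belief in H.
Prior: 0.5549 → Posterior: 0.8991


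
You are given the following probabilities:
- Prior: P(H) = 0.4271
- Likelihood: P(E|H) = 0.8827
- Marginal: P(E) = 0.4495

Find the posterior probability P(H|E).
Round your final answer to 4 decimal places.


Using Bayes' theorem:

P(H|E) = P(E|H) × P(H) / P(E)
       = 0.8827 × 0.4271 / 0.4495
       = 0.37700117 / 0.4495
       = 0.8387

The evidence strengthens our belief in H.
Prior: 0.4271 → Posterior: 0.8387


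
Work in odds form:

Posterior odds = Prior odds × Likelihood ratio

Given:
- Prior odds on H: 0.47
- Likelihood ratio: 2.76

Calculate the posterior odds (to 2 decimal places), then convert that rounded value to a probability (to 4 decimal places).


Step 1: Calculate posterior odds
Posterior odds = Prior odds × LR
               = 0.47 × 2.76
               = 1.30

Step 2: Convert to probability
P(H|E) = Posterior odds / (1 + Posterior odds)
       = 1.30 / (1 + 1.30)
       = 1.30 / 2.30
       = 0.5652

The evidence increased P(H) from 0.3197 to 0.5652.


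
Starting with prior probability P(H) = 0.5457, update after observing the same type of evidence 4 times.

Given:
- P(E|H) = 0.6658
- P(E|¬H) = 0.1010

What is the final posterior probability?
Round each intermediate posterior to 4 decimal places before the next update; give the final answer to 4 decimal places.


Sequential Bayesian updating:

Initial prior: P(H) = 0.5457

Update 1:
  P(E) = 0.6658 × 0.5457 + 0.1010 × 0.4543 = 0.36332706 + 0.04588430 = 0.40921136
  P(H|E) = 0.36332706 / 0.40921136 = 0.8879

Update 2:
  P(E) = 0.6658 × 0.8879 + 0.1010 × 0.1121 = 0.59116382 + 0.01132210 = 0.60248592
  P(H|E) = 0.59116382 / 0.60248592 = 0.9812

Update 3:
  P(E) = 0.6658 × 0.9812 + 0.1010 × 0.0188 = 0.65328296 + 0.00189880 = 0.65518176
  P(H|E) = 0.65328296 / 0.65518176 = 0.9971

Update 4:
  P(E) = 0.6658 × 0.9971 + 0.1010 × 0.0029 = 0.66386918 + 0.00029290 = 0.66416208
  P(H|E) = 0.66386918 / 0.66416208 = 0.9996

Final posterior: 0.9996


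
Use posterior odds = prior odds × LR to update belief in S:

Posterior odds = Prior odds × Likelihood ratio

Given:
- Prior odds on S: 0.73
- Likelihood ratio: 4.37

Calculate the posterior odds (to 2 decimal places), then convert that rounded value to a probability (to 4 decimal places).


Step 1: Calculate posterior odds
Posterior odds = Prior odds × LR
               = 0.73 × 4.37
               = 3.19

Step 2: Convert to probability
P(S|E) = Posterior odds / (1 + Posterior odds)
       = 3.19 / (1 + 3.19)
       = 3.19 / 4.19
       = 0.7613

The evidence increased P(S) from 0.4220 to 0.7613.


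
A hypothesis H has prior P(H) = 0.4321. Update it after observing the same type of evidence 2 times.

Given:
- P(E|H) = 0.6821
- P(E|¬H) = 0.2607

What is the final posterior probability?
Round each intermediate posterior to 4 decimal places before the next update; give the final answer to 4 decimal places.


Sequential Bayesian updating:

Initial prior: P(H) = 0.4321

Update 1:
  P(E) = 0.6821 × 0.4321 + 0.2607 × 0.5679 = 0.29473541 + 0.14805153 = 0.44278694
  P(H|E) = 0.29473541 / 0.44278694 = 0.6656

Update 2:
  P(E) = 0.6821 × 0.6656 + 0.2607 × 0.3344 = 0.45400576 + 0.08717808 = 0.54118384
  P(H|E) = 0.45400576 / 0.54118384 = 0.8389

Final posterior: 0.8389


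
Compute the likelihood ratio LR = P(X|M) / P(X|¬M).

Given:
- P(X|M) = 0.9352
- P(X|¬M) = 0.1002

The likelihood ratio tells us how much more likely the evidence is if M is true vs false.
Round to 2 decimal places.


Likelihood Ratio (LR) = P(X|M) / P(X|¬M)

LR = 0.9352 / 0.1002
   = 9.33

The evidence is 9.33 times more likely if M is true than if M is false.
Because LR exceeds 1, X is evidence for M.


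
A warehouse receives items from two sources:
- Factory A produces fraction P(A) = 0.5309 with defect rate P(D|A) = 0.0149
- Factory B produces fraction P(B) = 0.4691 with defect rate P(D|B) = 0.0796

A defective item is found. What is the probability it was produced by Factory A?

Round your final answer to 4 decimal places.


Let A = from Factory A, D = defective

Given:
- P(A) = 0.5309, P(B) = 0.4691
- P(D|A) = 0.0149, P(D|B) = 0.0796

Step 1: Find P(D)
P(D) = P(D|A)P(A) + P(D|B)P(B)
     = 0.0149 × 0.5309 + 0.0796 × 0.4691
     = 0.00791041 + 0.03734036
     = 0.04525077

Step 2: Apply Bayes' theorem
P(A|D) = P(D|A)P(A) / P(D)
       = 0.00791041 / 0.04525077
       = 0.1748


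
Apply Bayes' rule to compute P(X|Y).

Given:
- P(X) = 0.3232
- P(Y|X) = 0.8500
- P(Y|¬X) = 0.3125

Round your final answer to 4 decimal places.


Bayes' theorem: P(X|Y) = P(Y|X) × P(X) / P(Y)

Step 1: Calculate P(Y) using law of total probability
P(Y) = P(Y|X)P(X) + P(Y|¬X)P(¬X)
     = 0.8500 × 0.3232 + 0.3125 × 0.6768
     = 0.27472000 + 0.21150000
     = 0.48622000

Step 2: Apply Bayes' theorem
P(X|Y) = P(Y|X) × P(X) / P(Y)
       = 0.27472000 / 0.48622000
       = 0.5650


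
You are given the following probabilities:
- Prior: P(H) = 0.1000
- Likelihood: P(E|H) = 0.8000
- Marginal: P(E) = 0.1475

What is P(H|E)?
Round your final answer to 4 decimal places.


Using Bayes' theorem:

P(H|E) = P(E|H) × P(H) / P(E)
       = 0.8000 × 0.1000 / 0.1475
       = 0.08000000 / 0.1475
       = 0.5424

The evidence strengthens our belief in H.
Prior: 0.1000 → Posterior: 0.5424


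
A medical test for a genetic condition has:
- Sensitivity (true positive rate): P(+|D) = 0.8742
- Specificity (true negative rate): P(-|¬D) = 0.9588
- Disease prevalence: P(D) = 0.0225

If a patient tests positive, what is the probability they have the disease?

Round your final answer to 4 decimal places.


Let D = has disease, + = positive test

Given:
- P(D) = 0.0225 (prevalence)
- P(+|D) = 0.8742 (sensitivity)
- P(-|¬D) = 0.9588 (specificity)
- P(+|¬D) = 0.0412 (false positive rate = 1 - specificity)

Step 1: Find P(+)
P(+) = P(+|D)P(D) + P(+|¬D)P(¬D)
     = 0.8742 × 0.0225 + 0.0412 × 0.9775
     = 0.01966950 + 0.04027300
     = 0.05994250

Step 2: Apply Bayes' theorem for P(D|+)
P(D|+) = P(+|D)P(D) / P(+)
       = 0.01966950 / 0.05994250
       = 0.3281


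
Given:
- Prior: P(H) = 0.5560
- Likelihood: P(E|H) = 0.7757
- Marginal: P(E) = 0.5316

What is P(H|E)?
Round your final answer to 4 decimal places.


Using Bayes' theorem:

P(H|E) = P(E|H) × P(H) / P(E)
       = 0.7757 × 0.5560 / 0.5316
       = 0.43128920 / 0.5316
       = 0.8113

The evidence strengthens our belief in H.
Prior: 0.5560 → Posterior: 0.8113


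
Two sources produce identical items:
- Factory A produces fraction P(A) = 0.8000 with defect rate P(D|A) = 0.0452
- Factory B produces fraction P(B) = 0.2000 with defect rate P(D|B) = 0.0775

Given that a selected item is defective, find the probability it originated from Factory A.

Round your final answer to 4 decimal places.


Let A = from Factory A, D = defective

Given:
- P(A) = 0.8000, P(B) = 0.2000
- P(D|A) = 0.0452, P(D|B) = 0.0775

Step 1: Find P(D)
P(D) = P(D|A)P(A) + P(D|B)P(B)
     = 0.0452 × 0.8000 + 0.0775 × 0.2000
     = 0.03616000 + 0.01550000
     = 0.05166000

Step 2: Apply Bayes' theorem
P(A|D) = P(D|A)P(A) / P(D)
       = 0.03616000 / 0.05166000
       = 0.7000


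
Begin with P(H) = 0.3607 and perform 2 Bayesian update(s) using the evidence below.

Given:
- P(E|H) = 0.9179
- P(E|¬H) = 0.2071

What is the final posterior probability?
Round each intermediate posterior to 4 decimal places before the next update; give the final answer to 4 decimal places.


Sequential Bayesian updating:

Initial prior: P(H) = 0.3607

Update 1:
  P(E) = 0.9179 × 0.3607 + 0.2071 × 0.6393 = 0.33108653 + 0.13239903 = 0.46348556
  P(H|E) = 0.33108653 / 0.46348556 = 0.7143

Update 2:
  P(E) = 0.9179 × 0.7143 + 0.2071 × 0.2857 = 0.65565597 + 0.05916847 = 0.71482444
  P(H|E) = 0.65565597 / 0.71482444 = 0.9172

Final posterior: 0.9172


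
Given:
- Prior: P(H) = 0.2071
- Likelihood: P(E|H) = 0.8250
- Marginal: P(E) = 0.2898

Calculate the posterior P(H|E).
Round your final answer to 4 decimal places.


Using Bayes' theorem:

P(H|E) = P(E|H) × P(H) / P(E)
       = 0.8250 × 0.2071 / 0.2898
       = 0.17085750 / 0.2898
       = 0.5896

The evidence strengthens our belief in H.
Prior: 0.2071 → Posterior: 0.5896


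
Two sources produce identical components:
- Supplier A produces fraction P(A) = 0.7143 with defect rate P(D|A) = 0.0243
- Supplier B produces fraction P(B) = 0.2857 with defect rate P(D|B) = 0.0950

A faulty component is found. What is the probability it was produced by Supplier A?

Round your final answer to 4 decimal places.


Let A = from Supplier A, D = faulty

Given:
- P(A) = 0.7143, P(B) = 0.2857
- P(D|A) = 0.0243, P(D|B) = 0.0950

Step 1: Find P(D)
P(D) = P(D|A)P(A) + P(D|B)P(B)
     = 0.0243 × 0.7143 + 0.0950 × 0.2857
     = 0.01735749 + 0.02714150
     = 0.04449899

Step 2: Apply Bayes' theorem
P(A|D) = P(D|A)P(A) / P(D)
       = 0.01735749 / 0.04449899
       = 0.3901


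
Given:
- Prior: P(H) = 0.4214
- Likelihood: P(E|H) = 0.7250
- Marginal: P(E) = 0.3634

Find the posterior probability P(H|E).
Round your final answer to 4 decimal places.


Using Bayes' theorem:

P(H|E) = P(E|H) × P(H) / P(E)
       = 0.7250 × 0.4214 / 0.3634
       = 0.30551500 / 0.3634
       = 0.8407

The evidence strengthens our belief in H.
Prior: 0.4214 → Posterior: 0.8407


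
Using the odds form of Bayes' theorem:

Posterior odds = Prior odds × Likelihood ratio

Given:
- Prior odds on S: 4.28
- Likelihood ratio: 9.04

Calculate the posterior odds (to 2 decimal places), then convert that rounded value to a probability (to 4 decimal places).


Step 1: Calculate posterior odds
Posterior odds = Prior odds × LR
               = 4.28 × 9.04
               = 38.69

Step 2: Convert to probability
P(S|E) = Posterior odds / (1 + Posterior odds)
       = 38.69 / (1 + 38.69)
       = 38.69 / 39.69
       = 0.9748

The evidence increased P(S) from 0.8106 to 0.9748.


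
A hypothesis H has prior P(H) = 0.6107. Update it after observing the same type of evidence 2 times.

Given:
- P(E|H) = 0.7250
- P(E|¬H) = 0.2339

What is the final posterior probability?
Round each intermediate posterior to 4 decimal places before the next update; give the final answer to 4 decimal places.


Sequential Bayesian updating:

Initial prior: P(H) = 0.6107

Update 1:
  P(E) = 0.7250 × 0.6107 + 0.2339 × 0.3893 = 0.44275750 + 0.09105727 = 0.53381477
  P(H|E) = 0.44275750 / 0.53381477 = 0.8294

Update 2:
  P(E) = 0.7250 × 0.8294 + 0.2339 × 0.1706 = 0.60131500 + 0.03990334 = 0.64121834
  P(H|E) = 0.60131500 / 0.64121834 = 0.9378

Final posterior: 0.9378


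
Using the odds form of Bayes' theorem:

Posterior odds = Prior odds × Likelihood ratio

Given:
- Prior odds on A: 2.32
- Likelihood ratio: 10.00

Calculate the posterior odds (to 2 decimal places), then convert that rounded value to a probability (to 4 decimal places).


Step 1: Calculate posterior odds
Posterior odds = Prior odds × LR
               = 2.32 × 10.00
               = 23.20

Step 2: Convert to probability
P(A|E) = Posterior odds / (1 + Posterior odds)
       = 23.20 / (1 + 23.20)
       = 23.20 / 24.20
       = 0.9587

The evidence increased P(A) from 0.6988 to 0.9587.


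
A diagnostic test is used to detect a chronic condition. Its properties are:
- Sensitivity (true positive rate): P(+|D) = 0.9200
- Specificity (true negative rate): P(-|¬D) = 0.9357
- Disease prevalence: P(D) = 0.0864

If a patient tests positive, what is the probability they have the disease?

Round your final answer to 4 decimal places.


Let D = has disease, + = positive test

Given:
- P(D) = 0.0864 (prevalence)
- P(+|D) = 0.9200 (sensitivity)
- P(-|¬D) = 0.9357 (specificity)
- P(+|¬D) = 0.0643 (false positive rate = 1 - specificity)

Step 1: Find P(+)
P(+) = P(+|D)P(D) + P(+|¬D)P(¬D)
     = 0.9200 × 0.0864 + 0.0643 × 0.9136
     = 0.07948800 + 0.05874448
     = 0.13823248

Step 2: Apply Bayes' theorem for P(D|+)
P(D|+) = P(+|D)P(D) / P(+)
       = 0.07948800 / 0.13823248
       = 0.5750


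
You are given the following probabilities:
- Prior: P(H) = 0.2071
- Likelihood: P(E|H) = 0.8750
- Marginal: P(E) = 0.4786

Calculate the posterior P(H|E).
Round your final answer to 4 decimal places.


Using Bayes' theorem:

P(H|E) = P(E|H) × P(H) / P(E)
       = 0.8750 × 0.2071 / 0.4786
       = 0.18121250 / 0.4786
       = 0.3786

The evidence strengthens our belief in H.
Prior: 0.2071 → Posterior: 0.3786


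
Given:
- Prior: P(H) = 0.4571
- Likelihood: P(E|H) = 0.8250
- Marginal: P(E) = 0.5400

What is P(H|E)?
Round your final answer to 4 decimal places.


Using Bayes' theorem:

P(H|E) = P(E|H) × P(H) / P(E)
       = 0.8250 × 0.4571 / 0.5400
       = 0.37710750 / 0.5400
       = 0.6983

The evidence strengthens our belief in H.
Prior: 0.4571 → Posterior: 0.6983


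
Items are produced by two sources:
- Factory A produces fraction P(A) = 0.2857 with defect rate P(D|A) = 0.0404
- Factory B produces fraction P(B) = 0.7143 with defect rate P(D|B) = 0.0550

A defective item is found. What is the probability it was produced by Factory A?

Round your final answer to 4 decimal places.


Let A = from Factory A, D = defective

Given:
- P(A) = 0.2857, P(B) = 0.7143
- P(D|A) = 0.0404, P(D|B) = 0.0550

Step 1: Find P(D)
P(D) = P(D|A)P(A) + P(D|B)P(B)
     = 0.0404 × 0.2857 + 0.0550 × 0.7143
     = 0.01154228 + 0.03928650
     = 0.05082878

Step 2: Apply Bayes' theorem
P(A|D) = P(D|A)P(A) / P(D)
       = 0.01154228 / 0.05082878
       = 0.2271


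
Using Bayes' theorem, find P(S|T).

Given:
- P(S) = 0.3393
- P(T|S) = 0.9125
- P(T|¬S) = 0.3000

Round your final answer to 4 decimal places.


Bayes' theorem: P(S|T) = P(T|S) × P(S) / P(T)

Step 1: Calculate P(T) using law of total probability
P(T) = P(T|S)P(S) + P(T|¬S)P(¬S)
     = 0.9125 × 0.3393 + 0.3000 × 0.6607
     = 0.30961125 + 0.19821000
     = 0.50782125

Step 2: Apply Bayes' theorem
P(S|T) = P(T|S) × P(S) / P(T)
       = 0.30961125 / 0.50782125
       = 0.6097


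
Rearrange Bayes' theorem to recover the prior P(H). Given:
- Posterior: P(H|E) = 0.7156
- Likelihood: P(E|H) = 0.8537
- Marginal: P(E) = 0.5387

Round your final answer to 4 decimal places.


From Bayes' theorem: P(H|E) = P(E|H) × P(H) / P(E)

Rearranging for P(H):
P(H) = P(H|E) × P(E) / P(E|H)
     = 0.7156 × 0.5387 / 0.8537
     = 0.38549372 / 0.8537
     = 0.4516


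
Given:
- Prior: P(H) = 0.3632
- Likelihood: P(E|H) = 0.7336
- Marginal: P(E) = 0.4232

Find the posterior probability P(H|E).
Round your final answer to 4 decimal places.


Using Bayes' theorem:

P(H|E) = P(E|H) × P(H) / P(E)
       = 0.7336 × 0.3632 / 0.4232
       = 0.26644352 / 0.4232
       = 0.6296

The evidence strengthens our belief in H.
Prior: 0.3632 → Posterior: 0.6296


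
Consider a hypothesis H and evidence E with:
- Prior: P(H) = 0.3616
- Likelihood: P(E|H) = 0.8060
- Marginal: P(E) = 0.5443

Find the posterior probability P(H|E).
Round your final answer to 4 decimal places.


Using Bayes' theorem:

P(H|E) = P(E|H) × P(H) / P(E)
       = 0.8060 × 0.3616 / 0.5443
       = 0.29144960 / 0.5443
       = 0.5355

The evidence strengthens our belief in H.
Prior: 0.3616 → Posterior: 0.5355


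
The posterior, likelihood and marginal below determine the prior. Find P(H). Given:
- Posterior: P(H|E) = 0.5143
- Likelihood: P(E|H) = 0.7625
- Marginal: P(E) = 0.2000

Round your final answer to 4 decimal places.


From Bayes' theorem: P(H|E) = P(E|H) × P(H) / P(E)

Rearranging for P(H):
P(H) = P(H|E) × P(E) / P(E|H)
     = 0.5143 × 0.2000 / 0.7625
     = 0.10286000 / 0.7625
     = 0.1349


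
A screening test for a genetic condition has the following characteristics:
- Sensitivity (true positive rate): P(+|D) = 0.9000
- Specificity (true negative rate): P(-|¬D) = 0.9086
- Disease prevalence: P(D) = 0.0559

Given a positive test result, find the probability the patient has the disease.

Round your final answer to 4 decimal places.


Let D = has disease, + = positive test

Given:
- P(D) = 0.0559 (prevalence)
- P(+|D) = 0.9000 (sensitivity)
- P(-|¬D) = 0.9086 (specificity)
- P(+|¬D) = 0.0914 (false positive rate = 1 - specificity)

Step 1: Find P(+)
P(+) = P(+|D)P(D) + P(+|¬D)P(¬D)
     = 0.9000 × 0.0559 + 0.0914 × 0.9441
     = 0.05031000 + 0.08629074
     = 0.13660074

Step 2: Apply Bayes' theorem for P(D|+)
P(D|+) = P(+|D)P(D) / P(+)
       = 0.05031000 / 0.13660074
       = 0.3683


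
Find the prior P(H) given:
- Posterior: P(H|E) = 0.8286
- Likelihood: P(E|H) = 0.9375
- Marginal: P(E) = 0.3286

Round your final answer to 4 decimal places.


From Bayes' theorem: P(H|E) = P(E|H) × P(H) / P(E)

Rearranging for P(H):
P(H) = P(H|E) × P(E) / P(E|H)
     = 0.8286 × 0.3286 / 0.9375
     = 0.27227796 / 0.9375
     = 0.2904


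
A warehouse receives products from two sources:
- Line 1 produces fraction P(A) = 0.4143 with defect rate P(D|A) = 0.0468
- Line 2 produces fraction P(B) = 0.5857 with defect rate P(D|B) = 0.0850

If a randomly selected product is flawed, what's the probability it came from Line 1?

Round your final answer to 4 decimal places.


Let A = from Line 1, D = flawed

Given:
- P(A) = 0.4143, P(B) = 0.5857
- P(D|A) = 0.0468, P(D|B) = 0.0850

Step 1: Find P(D)
P(D) = P(D|A)P(A) + P(D|B)P(B)
     = 0.0468 × 0.4143 + 0.0850 × 0.5857
     = 0.01938924 + 0.04978450
     = 0.06917374

Step 2: Apply Bayes' theorem
P(A|D) = P(D|A)P(A) / P(D)
       = 0.01938924 / 0.06917374
       = 0.2803


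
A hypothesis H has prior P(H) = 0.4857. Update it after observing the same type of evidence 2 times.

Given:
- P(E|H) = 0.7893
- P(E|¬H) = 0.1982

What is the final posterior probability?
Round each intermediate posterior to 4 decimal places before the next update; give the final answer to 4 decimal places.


Sequential Bayesian updating:

Initial prior: P(H) = 0.4857

Update 1:
  P(E) = 0.7893 × 0.4857 + 0.1982 × 0.5143 = 0.38336301 + 0.10193426 = 0.48529727
  P(H|E) = 0.38336301 / 0.48529727 = 0.7900

Update 2:
  P(E) = 0.7893 × 0.7900 + 0.1982 × 0.2100 = 0.62354700 + 0.04162200 = 0.66516900
  P(H|E) = 0.62354700 / 0.66516900 = 0.9374

Final posterior: 0.9374


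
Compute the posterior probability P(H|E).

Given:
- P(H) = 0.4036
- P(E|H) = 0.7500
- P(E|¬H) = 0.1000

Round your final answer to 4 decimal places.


Bayes' theorem: P(H|E) = P(E|H) × P(H) / P(E)

Step 1: Calculate P(E) using law of total probability
P(E) = P(E|H)P(H) + P(E|¬H)P(¬H)
     = 0.7500 × 0.4036 + 0.1000 × 0.5964
     = 0.30270000 + 0.05964000
     = 0.36234000

Step 2: Apply Bayes' theorem
P(H|E) = P(E|H) × P(H) / P(E)
       = 0.30270000 / 0.36234000
       = 0.8354


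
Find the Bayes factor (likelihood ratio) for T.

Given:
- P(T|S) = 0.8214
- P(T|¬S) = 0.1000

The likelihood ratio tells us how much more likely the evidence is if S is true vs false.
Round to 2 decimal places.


Likelihood Ratio (LR) = P(T|S) / P(T|¬S)

LR = 0.8214 / 0.1000
   = 8.21

The evidence is 8.21 times more likely if S is true than if S is false.
Because LR exceeds 1, T is evidence for S.


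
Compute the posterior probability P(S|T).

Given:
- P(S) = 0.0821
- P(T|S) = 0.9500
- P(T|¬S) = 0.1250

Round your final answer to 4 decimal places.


Bayes' theorem: P(S|T) = P(T|S) × P(S) / P(T)

Step 1: Calculate P(T) using law of total probability
P(T) = P(T|S)P(S) + P(T|¬S)P(¬S)
     = 0.9500 × 0.0821 + 0.1250 × 0.9179
     = 0.07799500 + 0.11473750
     = 0.19273250

Step 2: Apply Bayes' theorem
P(S|T) = P(T|S) × P(S) / P(T)
       = 0.07799500 / 0.19273250
       = 0.4047


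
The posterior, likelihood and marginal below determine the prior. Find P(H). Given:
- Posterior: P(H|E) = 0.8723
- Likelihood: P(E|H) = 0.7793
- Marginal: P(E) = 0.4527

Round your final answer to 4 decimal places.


From Bayes' theorem: P(H|E) = P(E|H) × P(H) / P(E)

Rearranging for P(H):
P(H) = P(H|E) × P(E) / P(E|H)
     = 0.8723 × 0.4527 / 0.7793
     = 0.39489021 / 0.7793
     = 0.5067


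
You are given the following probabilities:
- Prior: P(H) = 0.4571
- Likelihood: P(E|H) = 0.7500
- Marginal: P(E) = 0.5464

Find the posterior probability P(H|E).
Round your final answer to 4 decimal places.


Using Bayes' theorem:

P(H|E) = P(E|H) × P(H) / P(E)
       = 0.7500 × 0.4571 / 0.5464
       = 0.34282500 / 0.5464
       = 0.6274

The evidence strengthens our belief in H.
Prior: 0.4571 → Posterior: 0.6274


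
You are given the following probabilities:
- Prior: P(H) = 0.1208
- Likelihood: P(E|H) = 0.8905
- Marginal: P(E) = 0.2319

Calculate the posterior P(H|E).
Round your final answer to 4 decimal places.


Using Bayes' theorem:

P(H|E) = P(E|H) × P(H) / P(E)
       = 0.8905 × 0.1208 / 0.2319
       = 0.10757240 / 0.2319
       = 0.4639

The evidence strengthens our belief in H.
Prior: 0.1208 → Posterior: 0.4639


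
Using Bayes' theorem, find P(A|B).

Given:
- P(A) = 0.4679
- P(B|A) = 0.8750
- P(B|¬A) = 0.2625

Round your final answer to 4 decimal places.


Bayes' theorem: P(A|B) = P(B|A) × P(A) / P(B)

Step 1: Calculate P(B) using law of total probability
P(B) = P(B|A)P(A) + P(B|¬A)P(¬A)
     = 0.8750 × 0.4679 + 0.2625 × 0.5321
     = 0.40941250 + 0.13967625
     = 0.54908875

Step 2: Apply Bayes' theorem
P(A|B) = P(B|A) × P(A) / P(B)
       = 0.40941250 / 0.54908875
       = 0.7456


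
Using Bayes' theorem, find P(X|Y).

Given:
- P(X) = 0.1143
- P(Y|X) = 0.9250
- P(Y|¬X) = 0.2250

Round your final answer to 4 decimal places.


Bayes' theorem: P(X|Y) = P(Y|X) × P(X) / P(Y)

Step 1: Calculate P(Y) using law of total probability
P(Y) = P(Y|X)P(X) + P(Y|¬X)P(¬X)
     = 0.9250 × 0.1143 + 0.2250 × 0.8857
     = 0.10572750 + 0.19928250
     = 0.30501000

Step 2: Apply Bayes' theorem
P(X|Y) = P(Y|X) × P(X) / P(Y)
       = 0.10572750 / 0.30501000
       = 0.3466


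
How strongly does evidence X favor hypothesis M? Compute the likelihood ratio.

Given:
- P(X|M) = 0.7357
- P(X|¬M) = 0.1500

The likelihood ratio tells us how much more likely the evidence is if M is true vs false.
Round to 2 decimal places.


Likelihood Ratio (LR) = P(X|M) / P(X|¬M)

LR = 0.7357 / 0.1500
   = 4.90

The evidence is 4.90 times more likely if M is true than if M is false.
Since LR > 1, the evidence supports M over ¬M.


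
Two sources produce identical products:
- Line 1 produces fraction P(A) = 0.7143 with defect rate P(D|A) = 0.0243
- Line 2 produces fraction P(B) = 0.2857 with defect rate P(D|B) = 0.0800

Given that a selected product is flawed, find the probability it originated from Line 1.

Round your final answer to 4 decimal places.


Let A = from Line 1, D = flawed

Given:
- P(A) = 0.7143, P(B) = 0.2857
- P(D|A) = 0.0243, P(D|B) = 0.0800

Step 1: Find P(D)
P(D) = P(D|A)P(A) + P(D|B)P(B)
     = 0.0243 × 0.7143 + 0.0800 × 0.2857
     = 0.01735749 + 0.02285600
     = 0.04021349

Step 2: Apply Bayes' theorem
P(A|D) = P(D|A)P(A) / P(D)
       = 0.01735749 / 0.04021349
       = 0.4316


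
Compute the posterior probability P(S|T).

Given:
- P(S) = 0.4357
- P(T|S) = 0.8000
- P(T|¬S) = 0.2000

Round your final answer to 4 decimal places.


Bayes' theorem: P(S|T) = P(T|S) × P(S) / P(T)

Step 1: Calculate P(T) using law of total probability
P(T) = P(T|S)P(S) + P(T|¬S)P(¬S)
     = 0.8000 × 0.4357 + 0.2000 × 0.5643
     = 0.34856000 + 0.11286000
     = 0.46142000

Step 2: Apply Bayes' theorem
P(S|T) = P(T|S) × P(S) / P(T)
       = 0.34856000 / 0.46142000
       = 0.7554


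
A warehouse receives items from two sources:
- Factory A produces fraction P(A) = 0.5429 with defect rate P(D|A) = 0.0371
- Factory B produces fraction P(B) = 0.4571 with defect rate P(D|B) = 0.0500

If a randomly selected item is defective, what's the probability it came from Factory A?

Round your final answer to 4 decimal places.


Let A = from Factory A, D = defective

Given:
- P(A) = 0.5429, P(B) = 0.4571
- P(D|A) = 0.0371, P(D|B) = 0.0500

Step 1: Find P(D)
P(D) = P(D|A)P(A) + P(D|B)P(B)
     = 0.0371 × 0.5429 + 0.0500 × 0.4571
     = 0.02014159 + 0.02285500
     = 0.04299659

Step 2: Apply Bayes' theorem
P(A|D) = P(D|A)P(A) / P(D)
       = 0.02014159 / 0.04299659
       = 0.4684


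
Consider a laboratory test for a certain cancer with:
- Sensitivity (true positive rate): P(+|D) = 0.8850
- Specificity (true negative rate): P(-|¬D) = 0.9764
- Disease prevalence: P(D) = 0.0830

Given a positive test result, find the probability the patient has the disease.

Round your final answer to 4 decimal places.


Let D = has disease, + = positive test

Given:
- P(D) = 0.0830 (prevalence)
- P(+|D) = 0.8850 (sensitivity)
- P(-|¬D) = 0.9764 (specificity)
- P(+|¬D) = 0.0236 (false positive rate = 1 - specificity)

Step 1: Find P(+)
P(+) = P(+|D)P(D) + P(+|¬D)P(¬D)
     = 0.8850 × 0.0830 + 0.0236 × 0.9170
     = 0.07345500 + 0.02164120
     = 0.09509620

Step 2: Apply Bayes' theorem for P(D|+)
P(D|+) = P(+|D)P(D) / P(+)
       = 0.07345500 / 0.09509620
       = 0.7724


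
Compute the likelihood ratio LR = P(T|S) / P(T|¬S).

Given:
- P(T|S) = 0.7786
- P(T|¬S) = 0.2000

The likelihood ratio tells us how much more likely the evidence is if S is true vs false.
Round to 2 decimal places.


Likelihood Ratio (LR) = P(T|S) / P(T|¬S)

LR = 0.7786 / 0.2000
   = 3.89

The evidence is 3.89 times more likely if S is true than if S is false.
Since LR > 1, the evidence supports S over ¬S.


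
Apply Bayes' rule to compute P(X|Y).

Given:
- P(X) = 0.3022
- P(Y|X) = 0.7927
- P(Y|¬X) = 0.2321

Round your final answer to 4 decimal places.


Bayes' theorem: P(X|Y) = P(Y|X) × P(X) / P(Y)

Step 1: Calculate P(Y) using law of total probability
P(Y) = P(Y|X)P(X) + P(Y|¬X)P(¬X)
     = 0.7927 × 0.3022 + 0.2321 × 0.6978
     = 0.23955394 + 0.16195938
     = 0.40151332

Step 2: Apply Bayes' theorem
P(X|Y) = P(Y|X) × P(X) / P(Y)
       = 0.23955394 / 0.40151332
       = 0.5966


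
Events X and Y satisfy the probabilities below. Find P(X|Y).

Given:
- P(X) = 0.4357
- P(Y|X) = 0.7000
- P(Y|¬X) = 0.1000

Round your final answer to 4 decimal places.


Bayes' theorem: P(X|Y) = P(Y|X) × P(X) / P(Y)

Step 1: Calculate P(Y) using law of total probability
P(Y) = P(Y|X)P(X) + P(Y|¬X)P(¬X)
     = 0.7000 × 0.4357 + 0.1000 × 0.5643
     = 0.30499000 + 0.05643000
     = 0.36142000

Step 2: Apply Bayes' theorem
P(X|Y) = P(Y|X) × P(X) / P(Y)
       = 0.30499000 / 0.36142000
       = 0.8439


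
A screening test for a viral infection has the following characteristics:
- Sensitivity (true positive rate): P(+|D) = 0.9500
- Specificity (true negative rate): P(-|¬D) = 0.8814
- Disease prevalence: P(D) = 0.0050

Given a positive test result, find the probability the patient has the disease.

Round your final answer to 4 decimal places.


Let D = has disease, + = positive test

Given:
- P(D) = 0.0050 (prevalence)
- P(+|D) = 0.9500 (sensitivity)
- P(-|¬D) = 0.8814 (specificity)
- P(+|¬D) = 0.1186 (false positive rate = 1 - specificity)

Step 1: Find P(+)
P(+) = P(+|D)P(D) + P(+|¬D)P(¬D)
     = 0.9500 × 0.0050 + 0.1186 × 0.9950
     = 0.00475000 + 0.11800700
     = 0.12275700

Step 2: Apply Bayes' theorem for P(D|+)
P(D|+) = P(+|D)P(D) / P(+)
       = 0.00475000 / 0.12275700
       = 0.0387


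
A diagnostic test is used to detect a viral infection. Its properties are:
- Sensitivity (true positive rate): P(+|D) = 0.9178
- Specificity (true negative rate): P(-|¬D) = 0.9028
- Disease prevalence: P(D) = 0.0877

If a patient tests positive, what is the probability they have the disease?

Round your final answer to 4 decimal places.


Let D = has disease, + = positive test

Given:
- P(D) = 0.0877 (prevalence)
- P(+|D) = 0.9178 (sensitivity)
- P(-|¬D) = 0.9028 (specificity)
- P(+|¬D) = 0.0972 (false positive rate = 1 - specificity)

Step 1: Find P(+)
P(+) = P(+|D)P(D) + P(+|¬D)P(¬D)
     = 0.9178 × 0.0877 + 0.0972 × 0.9123
     = 0.08049106 + 0.08867556
     = 0.16916662

Step 2: Apply Bayes' theorem for P(D|+)
P(D|+) = P(+|D)P(D) / P(+)
       = 0.08049106 / 0.16916662
       = 0.4758


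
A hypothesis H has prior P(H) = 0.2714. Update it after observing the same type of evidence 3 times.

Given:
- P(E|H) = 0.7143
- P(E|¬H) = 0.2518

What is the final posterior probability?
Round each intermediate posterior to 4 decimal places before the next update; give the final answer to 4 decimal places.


Sequential Bayesian updating:

Initial prior: P(H) = 0.2714

Update 1:
  P(E) = 0.7143 × 0.2714 + 0.2518 × 0.7286 = 0.19386102 + 0.18346148 = 0.37732250
  P(H|E) = 0.19386102 / 0.37732250 = 0.5138

Update 2:
  P(E) = 0.7143 × 0.5138 + 0.2518 × 0.4862 = 0.36700734 + 0.12242516 = 0.48943250
  P(H|E) = 0.36700734 / 0.48943250 = 0.7499

Update 3:
  P(E) = 0.7143 × 0.7499 + 0.2518 × 0.2501 = 0.53565357 + 0.06297518 = 0.59862875
  P(H|E) = 0.53565357 / 0.59862875 = 0.8948

Final posterior: 0.8948


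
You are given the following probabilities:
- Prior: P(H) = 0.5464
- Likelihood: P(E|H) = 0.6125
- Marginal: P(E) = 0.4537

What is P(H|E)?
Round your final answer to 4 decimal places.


Using Bayes' theorem:

P(H|E) = P(E|H) × P(H) / P(E)
       = 0.6125 × 0.5464 / 0.4537
       = 0.33467000 / 0.4537
       = 0.7376

The evidence strengthens our belief in H.
Prior: 0.5464 → Posterior: 0.7376


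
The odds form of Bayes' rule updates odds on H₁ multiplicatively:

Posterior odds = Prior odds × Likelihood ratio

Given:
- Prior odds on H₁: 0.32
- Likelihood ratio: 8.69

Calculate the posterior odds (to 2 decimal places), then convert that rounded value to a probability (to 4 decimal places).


Step 1: Calculate posterior odds
Posterior odds = Prior odds × LR
               = 0.32 × 8.69
               = 2.78

Step 2: Convert to probability
P(H₁|E) = Posterior odds / (1 + Posterior odds)
       = 2.78 / (1 + 2.78)
       = 2.78 / 3.78
       = 0.7354

The evidence increased P(H₁) from 0.2424 to 0.7354.


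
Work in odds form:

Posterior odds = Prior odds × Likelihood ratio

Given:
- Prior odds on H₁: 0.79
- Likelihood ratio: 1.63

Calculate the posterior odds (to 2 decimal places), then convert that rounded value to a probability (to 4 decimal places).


Step 1: Calculate posterior odds
Posterior odds = Prior odds × LR
               = 0.79 × 1.63
               = 1.29

Step 2: Convert to probability
P(H₁|E) = Posterior odds / (1 + Posterior odds)
       = 1.29 / (1 + 1.29)
       = 1.29 / 2.29
       = 0.5633

The evidence increased P(H₁) from 0.4413 to 0.5633.


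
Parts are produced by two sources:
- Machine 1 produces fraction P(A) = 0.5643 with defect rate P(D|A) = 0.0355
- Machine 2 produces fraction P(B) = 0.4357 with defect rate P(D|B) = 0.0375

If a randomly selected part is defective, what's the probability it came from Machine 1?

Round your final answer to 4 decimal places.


Let A = from Machine 1, D = defective

Given:
- P(A) = 0.5643, P(B) = 0.4357
- P(D|A) = 0.0355, P(D|B) = 0.0375

Step 1: Find P(D)
P(D) = P(D|A)P(A) + P(D|B)P(B)
     = 0.0355 × 0.5643 + 0.0375 × 0.4357
     = 0.02003265 + 0.01633875
     = 0.03637140

Step 2: Apply Bayes' theorem
P(A|D) = P(D|A)P(A) / P(D)
       = 0.02003265 / 0.03637140
       = 0.5508


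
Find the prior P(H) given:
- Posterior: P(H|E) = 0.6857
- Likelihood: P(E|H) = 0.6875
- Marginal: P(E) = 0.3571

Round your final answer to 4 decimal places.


From Bayes' theorem: P(H|E) = P(E|H) × P(H) / P(E)

Rearranging for P(H):
P(H) = P(H|E) × P(E) / P(E|H)
     = 0.6857 × 0.3571 / 0.6875
     = 0.24486347 / 0.6875
     = 0.3562


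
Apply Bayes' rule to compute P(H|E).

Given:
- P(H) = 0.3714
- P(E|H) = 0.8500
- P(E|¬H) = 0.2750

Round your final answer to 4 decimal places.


Bayes' theorem: P(H|E) = P(E|H) × P(H) / P(E)

Step 1: Calculate P(E) using law of total probability
P(E) = P(E|H)P(H) + P(E|¬H)P(¬H)
     = 0.8500 × 0.3714 + 0.2750 × 0.6286
     = 0.31569000 + 0.17286500
     = 0.48855500

Step 2: Apply Bayes' theorem
P(H|E) = P(E|H) × P(H) / P(E)
       = 0.31569000 / 0.48855500
       = 0.6462


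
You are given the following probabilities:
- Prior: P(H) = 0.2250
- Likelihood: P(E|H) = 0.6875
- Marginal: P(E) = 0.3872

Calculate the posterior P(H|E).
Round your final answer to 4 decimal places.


Using Bayes' theorem:

P(H|E) = P(E|H) × P(H) / P(E)
       = 0.6875 × 0.2250 / 0.3872
       = 0.15468750 / 0.3872
       = 0.3995

The evidence strengthens our belief in H.
Prior: 0.2250 → Posterior: 0.3995


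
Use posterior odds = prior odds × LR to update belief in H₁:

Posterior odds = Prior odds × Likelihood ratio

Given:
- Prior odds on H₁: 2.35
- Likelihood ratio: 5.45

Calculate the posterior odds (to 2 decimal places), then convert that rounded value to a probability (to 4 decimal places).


Step 1: Calculate posterior odds
Posterior odds = Prior odds × LR
               = 2.35 × 5.45
               = 12.81

Step 2: Convert to probability
P(H₁|E) = Posterior odds / (1 + Posterior odds)
       = 12.81 / (1 + 12.81)
       = 12.81 / 13.81
       = 0.9276

The evidence increased P(H₁) from 0.7015 to 0.9276.


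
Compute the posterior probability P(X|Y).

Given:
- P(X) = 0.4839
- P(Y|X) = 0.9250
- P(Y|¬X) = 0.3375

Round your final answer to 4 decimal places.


Bayes' theorem: P(X|Y) = P(Y|X) × P(X) / P(Y)

Step 1: Calculate P(Y) using law of total probability
P(Y) = P(Y|X)P(X) + P(Y|¬X)P(¬X)
     = 0.9250 × 0.4839 + 0.3375 × 0.5161
     = 0.44760750 + 0.17418375
     = 0.62179125

Step 2: Apply Bayes' theorem
P(X|Y) = P(Y|X) × P(X) / P(Y)
       = 0.44760750 / 0.62179125
       = 0.7199


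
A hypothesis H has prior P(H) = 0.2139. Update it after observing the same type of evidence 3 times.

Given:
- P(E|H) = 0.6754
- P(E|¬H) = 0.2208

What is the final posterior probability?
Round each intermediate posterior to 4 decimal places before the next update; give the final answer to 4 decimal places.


Sequential Bayesian updating:

Initial prior: P(H) = 0.2139

Update 1:
  P(E) = 0.6754 × 0.2139 + 0.2208 × 0.7861 = 0.14446806 + 0.17357088 = 0.31803894
  P(H|E) = 0.14446806 / 0.31803894 = 0.4542

Update 2:
  P(E) = 0.6754 × 0.4542 + 0.2208 × 0.5458 = 0.30676668 + 0.12051264 = 0.42727932
  P(H|E) = 0.30676668 / 0.42727932 = 0.7180

Update 3:
  P(E) = 0.6754 × 0.7180 + 0.2208 × 0.2820 = 0.48493720 + 0.06226560 = 0.54720280
  P(H|E) = 0.48493720 / 0.54720280 = 0.8862

Final posterior: 0.8862


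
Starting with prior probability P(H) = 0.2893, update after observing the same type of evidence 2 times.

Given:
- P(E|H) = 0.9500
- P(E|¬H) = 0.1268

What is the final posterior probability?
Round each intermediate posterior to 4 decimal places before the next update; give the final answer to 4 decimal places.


Sequential Bayesian updating:

Initial prior: P(H) = 0.2893

Update 1:
  P(E) = 0.9500 × 0.2893 + 0.1268 × 0.7107 = 0.27483500 + 0.09011676 = 0.36495176
  P(H|E) = 0.27483500 / 0.36495176 = 0.7531

Update 2:
  P(E) = 0.9500 × 0.7531 + 0.1268 × 0.2469 = 0.71544500 + 0.03130692 = 0.74675192
  P(H|E) = 0.71544500 / 0.74675192 = 0.9581

Final posterior: 0.9581


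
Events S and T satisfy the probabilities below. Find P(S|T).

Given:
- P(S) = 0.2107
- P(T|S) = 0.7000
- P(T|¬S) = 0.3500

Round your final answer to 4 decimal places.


Bayes' theorem: P(S|T) = P(T|S) × P(S) / P(T)

Step 1: Calculate P(T) using law of total probability
P(T) = P(T|S)P(S) + P(T|¬S)P(¬S)
     = 0.7000 × 0.2107 + 0.3500 × 0.7893
     = 0.14749000 + 0.27625500
     = 0.42374500

Step 2: Apply Bayes' theorem
P(S|T) = P(T|S) × P(S) / P(T)
       = 0.14749000 / 0.42374500
       = 0.3481


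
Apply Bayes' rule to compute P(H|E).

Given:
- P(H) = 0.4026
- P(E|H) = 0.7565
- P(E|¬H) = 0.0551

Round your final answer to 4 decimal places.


Bayes' theorem: P(H|E) = P(E|H) × P(H) / P(E)

Step 1: Calculate P(E) using law of total probability
P(E) = P(E|H)P(H) + P(E|¬H)P(¬H)
     = 0.7565 × 0.4026 + 0.0551 × 0.5974
     = 0.30456690 + 0.03291674
     = 0.33748364

Step 2: Apply Bayes' theorem
P(H|E) = P(E|H) × P(H) / P(E)
       = 0.30456690 / 0.33748364
       = 0.9025


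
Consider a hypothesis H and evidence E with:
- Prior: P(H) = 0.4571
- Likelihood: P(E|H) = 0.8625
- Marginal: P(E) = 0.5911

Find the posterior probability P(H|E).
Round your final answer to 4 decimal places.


Using Bayes' theorem:

P(H|E) = P(E|H) × P(H) / P(E)
       = 0.8625 × 0.4571 / 0.5911
       = 0.39424875 / 0.5911
       = 0.6670

The evidence strengthens our belief in H.
Prior: 0.4571 → Posterior: 0.6670


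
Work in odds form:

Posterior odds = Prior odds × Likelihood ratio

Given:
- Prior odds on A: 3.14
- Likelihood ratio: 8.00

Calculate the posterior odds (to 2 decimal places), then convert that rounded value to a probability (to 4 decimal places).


Step 1: Calculate posterior odds
Posterior odds = Prior odds × LR
               = 3.14 × 8.00
               = 25.12

Step 2: Convert to probability
P(A|E) = Posterior odds / (1 + Posterior odds)
       = 25.12 / (1 + 25.12)
       = 25.12 / 26.12
       = 0.9617

The evidence increased P(A) from 0.7585 to 0.9617.


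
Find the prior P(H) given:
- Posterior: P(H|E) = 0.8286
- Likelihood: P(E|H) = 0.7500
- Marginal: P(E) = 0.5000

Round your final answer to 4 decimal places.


From Bayes' theorem: P(H|E) = P(E|H) × P(H) / P(E)

Rearranging for P(H):
P(H) = P(H|E) × P(E) / P(E|H)
     = 0.8286 × 0.5000 / 0.7500
     = 0.41430000 / 0.7500
     = 0.5524


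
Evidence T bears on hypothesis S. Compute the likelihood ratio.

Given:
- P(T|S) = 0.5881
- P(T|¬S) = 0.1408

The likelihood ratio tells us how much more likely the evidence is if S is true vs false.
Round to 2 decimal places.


Likelihood Ratio (LR) = P(T|S) / P(T|¬S)

LR = 0.5881 / 0.1408
   = 4.18

The evidence is 4.18 times more likely if S is true than if S is false.
LR > 1, so observing T raises the odds in favor of S.


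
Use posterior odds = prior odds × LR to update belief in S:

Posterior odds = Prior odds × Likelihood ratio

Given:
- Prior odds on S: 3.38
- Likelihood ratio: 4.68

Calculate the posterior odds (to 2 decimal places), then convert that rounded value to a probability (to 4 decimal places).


Step 1: Calculate posterior odds
Posterior odds = Prior odds × LR
               = 3.38 × 4.68
               = 15.82

Step 2: Convert to probability
P(S|E) = Posterior odds / (1 + Posterior odds)
       = 15.82 / (1 + 15.82)
       = 15.82 / 16.82
       = 0.9405

The evidence increased P(S) from 0.7717 to 0.9405.


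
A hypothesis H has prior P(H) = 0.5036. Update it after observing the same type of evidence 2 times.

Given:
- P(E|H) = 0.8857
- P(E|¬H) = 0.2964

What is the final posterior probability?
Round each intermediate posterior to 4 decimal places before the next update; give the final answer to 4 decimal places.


Sequential Bayesian updating:

Initial prior: P(H) = 0.5036

Update 1:
  P(E) = 0.8857 × 0.5036 + 0.2964 × 0.4964 = 0.44603852 + 0.14713296 = 0.59317148
  P(H|E) = 0.44603852 / 0.59317148 = 0.7520

Update 2:
  P(E) = 0.8857 × 0.7520 + 0.2964 × 0.2480 = 0.66604640 + 0.07350720 = 0.73955360
  P(H|E) = 0.66604640 / 0.73955360 = 0.9006

Final posterior: 0.9006


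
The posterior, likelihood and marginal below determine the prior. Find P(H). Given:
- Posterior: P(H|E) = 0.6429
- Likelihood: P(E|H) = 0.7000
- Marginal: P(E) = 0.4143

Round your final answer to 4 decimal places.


From Bayes' theorem: P(H|E) = P(E|H) × P(H) / P(E)

Rearranging for P(H):
P(H) = P(H|E) × P(E) / P(E|H)
     = 0.6429 × 0.4143 / 0.7000
     = 0.26635347 / 0.7000
     = 0.3805
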